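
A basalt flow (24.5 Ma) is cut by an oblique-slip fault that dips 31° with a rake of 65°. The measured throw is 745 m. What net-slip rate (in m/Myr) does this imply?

65.1 m/Myr

dip-slip = throw / sin(dip) = 745 / sin(31°) = 1446 m
net slip = dip-slip / sin(rake) = 1446 / sin(65°) = 1596 m
rate = 1596 m / 24.5 Ma = 0.0000651 m/yr = 65.1 m/Myr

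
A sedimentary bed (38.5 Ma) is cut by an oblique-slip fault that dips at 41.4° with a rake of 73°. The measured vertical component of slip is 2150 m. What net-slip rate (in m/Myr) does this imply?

dip-slip = throw / sin(dip) = 2150 / sin(41.4°) = 3251 m
net slip = dip-slip / sin(rake) = 3251 / sin(73°) = 3400 m
rate = 3400 m / 38.5 Ma = 0.0000883 m/yr = 88.3 m/Myr

88.3 m/Myr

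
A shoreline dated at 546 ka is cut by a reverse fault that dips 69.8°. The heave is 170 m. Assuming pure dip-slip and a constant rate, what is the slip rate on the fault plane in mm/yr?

dip-slip = heave / cos(dip) = 170 m / cos(69.8°) = 492.3 m
rate = 492.3 m / 546 ka = 0.000902 m/yr = 0.902 mm/yr

0.902 mm/yr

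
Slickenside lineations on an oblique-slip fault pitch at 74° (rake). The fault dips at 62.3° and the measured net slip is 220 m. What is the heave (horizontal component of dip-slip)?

dip-slip = net slip × sin(rake) = 220 m × sin(74°) = 211.5 m
heave = dip-slip × cos(dip) = 211.5 × cos(62.3°) = 98.3 m

98.3 m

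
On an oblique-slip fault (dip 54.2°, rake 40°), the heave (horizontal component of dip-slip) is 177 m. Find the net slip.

dip-slip = heave / cos(dip) = 177 / cos(54.2°) = 302.6 m
net slip = dip-slip / sin(rake) = 302.6 / sin(40°) = 471 m

471 m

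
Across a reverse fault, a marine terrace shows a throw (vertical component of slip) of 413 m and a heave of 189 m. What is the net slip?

net slip = √(throw² + heave²) = √(413² + 189²) = 454 m

454 m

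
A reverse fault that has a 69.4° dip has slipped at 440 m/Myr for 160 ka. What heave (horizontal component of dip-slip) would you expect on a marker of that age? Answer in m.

24.8 m

dip-slip = rate × time = 440 m/Myr × 160 ka = 70.40 m
heave = dip-slip × cos(dip) = 70.40 × cos(69.4°) = 24.8 m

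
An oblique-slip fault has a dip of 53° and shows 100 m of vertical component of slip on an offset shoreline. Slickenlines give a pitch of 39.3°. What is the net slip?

dip-slip = throw / sin(dip) = 100 / sin(53°) = 125.2 m
net slip = dip-slip / sin(rake) = 125.2 / sin(39.3°) = 198 m

198 m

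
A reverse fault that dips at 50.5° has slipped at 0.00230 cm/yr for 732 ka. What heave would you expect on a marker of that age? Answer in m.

10.7 m

dip-slip = rate × time = 0.00230 cm/yr × 732 ka = 16.84 m
heave = dip-slip × cos(dip) = 16.84 × cos(50.5°) = 10.7 m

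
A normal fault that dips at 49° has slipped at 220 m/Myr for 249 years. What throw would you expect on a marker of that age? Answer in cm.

dip-slip = rate × time = 220 m/Myr × 249 years = 0.05478 m
throw = dip-slip × sin(dip) = 0.05478 × sin(49°) = 0.0413 m = 4.13 cm

4.13 cm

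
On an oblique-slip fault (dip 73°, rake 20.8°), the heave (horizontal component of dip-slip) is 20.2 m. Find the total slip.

195 m

dip-slip = heave / cos(dip) = 20.2 / cos(73°) = 69.09 m
net slip = dip-slip / sin(rake) = 69.09 / sin(20.8°) = 195 m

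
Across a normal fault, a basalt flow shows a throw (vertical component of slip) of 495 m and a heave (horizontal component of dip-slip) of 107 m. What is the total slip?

net slip = √(throw² + heave²) = √(495² + 107²) = 506 m

506 m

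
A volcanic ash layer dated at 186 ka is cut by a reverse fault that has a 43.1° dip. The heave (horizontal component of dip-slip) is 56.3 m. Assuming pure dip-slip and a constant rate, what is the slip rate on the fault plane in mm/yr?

0.415 mm/yr

dip-slip = heave / cos(dip) = 56.3 m / cos(43.1°) = 77.11 m
rate = 77.11 m / 186 ka = 0.000415 m/yr = 0.415 mm/yr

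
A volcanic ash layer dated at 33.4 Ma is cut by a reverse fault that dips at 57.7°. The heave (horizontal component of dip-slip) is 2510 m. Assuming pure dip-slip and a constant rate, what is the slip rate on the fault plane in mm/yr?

dip-slip = heave / cos(dip) = 2510 m / cos(57.7°) = 4697 m
rate = 4697 m / 33.4 Ma = 0.000141 m/yr = 0.141 mm/yr

0.141 mm/yr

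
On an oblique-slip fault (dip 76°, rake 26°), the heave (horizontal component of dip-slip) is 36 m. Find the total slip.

339 m

dip-slip = heave / cos(dip) = 36 / cos(76°) = 148.8 m
net slip = dip-slip / sin(rake) = 148.8 / sin(26°) = 339 m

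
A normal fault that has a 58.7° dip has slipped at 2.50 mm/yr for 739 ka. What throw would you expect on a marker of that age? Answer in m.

1580 m

dip-slip = rate × time = 2.50 mm/yr × 739 ka = 1848 m
throw = dip-slip × sin(dip) = 1848 × sin(58.7°) = 1580 m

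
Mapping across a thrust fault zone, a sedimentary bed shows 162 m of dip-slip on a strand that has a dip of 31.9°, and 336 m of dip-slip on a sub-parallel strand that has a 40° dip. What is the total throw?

throw_A = 162 × sin(31.9°) = 85.61 m
throw_B = 336 × sin(40°) = 216 m
total = 85.61 + 216 = 302 m

302 m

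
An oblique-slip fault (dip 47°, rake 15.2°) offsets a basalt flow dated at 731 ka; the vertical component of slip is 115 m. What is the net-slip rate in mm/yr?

0.820 mm/yr

dip-slip = throw / sin(dip) = 115 / sin(47°) = 157.2 m
net slip = dip-slip / sin(rake) = 157.2 / sin(15.2°) = 599.7 m
rate = 599.7 m / 731 ka = 0.000820 m/yr = 0.820 mm/yr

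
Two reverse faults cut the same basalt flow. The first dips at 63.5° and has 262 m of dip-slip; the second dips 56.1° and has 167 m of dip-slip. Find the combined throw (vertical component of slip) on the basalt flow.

373 m

throw_A = 262 × sin(63.5°) = 234.5 m
throw_B = 167 × sin(56.1°) = 138.6 m
total = 234.5 + 138.6 = 373 m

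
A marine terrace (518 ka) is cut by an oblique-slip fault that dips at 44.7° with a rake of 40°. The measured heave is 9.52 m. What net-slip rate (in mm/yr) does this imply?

dip-slip = heave / cos(dip) = 9.52 / cos(44.7°) = 13.39 m
net slip = dip-slip / sin(rake) = 13.39 / sin(40°) = 20.84 m
rate = 20.84 m / 518 ka = 0.0000402 m/yr = 0.0402 mm/yr

0.0402 mm/yr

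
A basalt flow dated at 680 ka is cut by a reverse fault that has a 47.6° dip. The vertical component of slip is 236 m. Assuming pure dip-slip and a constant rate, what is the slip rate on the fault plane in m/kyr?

dip-slip = throw / sin(dip) = 236 m / sin(47.6°) = 319.6 m
rate = 319.6 m / 680 ka = 0.000470 m/yr = 0.470 m/kyr

0.470 m/kyr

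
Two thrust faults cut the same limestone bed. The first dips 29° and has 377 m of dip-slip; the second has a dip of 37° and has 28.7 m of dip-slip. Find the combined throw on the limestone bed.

200 m

throw_A = 377 × sin(29°) = 182.8 m
throw_B = 28.7 × sin(37°) = 17.27 m
total = 182.8 + 17.27 = 200 m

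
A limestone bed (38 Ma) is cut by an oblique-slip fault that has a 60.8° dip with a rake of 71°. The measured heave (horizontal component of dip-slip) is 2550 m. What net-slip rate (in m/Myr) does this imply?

dip-slip = heave / cos(dip) = 2550 / cos(60.8°) = 5227 m
net slip = dip-slip / sin(rake) = 5227 / sin(71°) = 5528 m
rate = 5528 m / 38 Ma = 0.000145 m/yr = 145 m/Myr

145 m/Myr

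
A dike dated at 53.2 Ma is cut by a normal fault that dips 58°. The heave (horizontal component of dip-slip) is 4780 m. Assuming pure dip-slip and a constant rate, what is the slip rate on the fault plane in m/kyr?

0.170 m/kyr

dip-slip = heave / cos(dip) = 4780 m / cos(58°) = 9020 m
rate = 9020 m / 53.2 Ma = 0.000170 m/yr = 0.170 m/kyr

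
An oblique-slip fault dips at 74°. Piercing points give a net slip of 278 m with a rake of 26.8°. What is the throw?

120 m

dip-slip = net slip × sin(rake) = 278 m × sin(26.8°) = 125.3 m
throw = dip-slip × sin(dip) = 125.3 × sin(74°) = 120 m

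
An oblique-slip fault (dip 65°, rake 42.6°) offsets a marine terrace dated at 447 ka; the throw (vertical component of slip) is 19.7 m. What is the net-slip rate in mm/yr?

0.0718 mm/yr

dip-slip = throw / sin(dip) = 19.7 / sin(65°) = 21.74 m
net slip = dip-slip / sin(rake) = 21.74 / sin(42.6°) = 32.11 m
rate = 32.11 m / 447 ka = 0.0000718 m/yr = 0.0718 mm/yr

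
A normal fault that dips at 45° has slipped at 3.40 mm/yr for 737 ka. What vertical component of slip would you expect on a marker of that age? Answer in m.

dip-slip = rate × time = 3.40 mm/yr × 737 ka = 2506 m
throw = dip-slip × sin(dip) = 2506 × sin(45°) = 1770 m

1770 m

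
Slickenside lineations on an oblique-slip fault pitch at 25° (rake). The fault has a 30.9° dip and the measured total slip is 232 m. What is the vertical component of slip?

dip-slip = net slip × sin(rake) = 232 m × sin(25°) = 98.05 m
throw = dip-slip × sin(dip) = 98.05 × sin(30.9°) = 50.4 m

50.4 m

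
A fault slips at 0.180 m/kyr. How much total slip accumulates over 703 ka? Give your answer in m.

slip = rate × time = 0.180 m/kyr × 703 ka = 127 m

127 m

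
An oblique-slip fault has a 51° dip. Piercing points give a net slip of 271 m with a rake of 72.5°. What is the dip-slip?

dip-slip = net slip × sin(rake) = 271 m × sin(72.5°) = 258 m

258 m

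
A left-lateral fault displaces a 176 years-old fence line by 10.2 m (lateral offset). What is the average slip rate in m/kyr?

58 m/kyr

rate = 10.2 m / 176 years = 0.0580 m/yr = 58 m/kyr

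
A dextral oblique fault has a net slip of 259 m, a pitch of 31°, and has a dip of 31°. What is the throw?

68.7 m

dip-slip = net slip × sin(rake) = 259 m × sin(31°) = 133.4 m
throw = dip-slip × sin(dip) = 133.4 × sin(31°) = 68.7 m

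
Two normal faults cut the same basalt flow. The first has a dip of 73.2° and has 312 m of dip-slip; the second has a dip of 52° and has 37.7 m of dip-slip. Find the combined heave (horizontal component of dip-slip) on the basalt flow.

113 m

heave_A = 312 × cos(73.2°) = 90.18 m
heave_B = 37.7 × cos(52°) = 23.21 m
total = 90.18 + 23.21 = 113 m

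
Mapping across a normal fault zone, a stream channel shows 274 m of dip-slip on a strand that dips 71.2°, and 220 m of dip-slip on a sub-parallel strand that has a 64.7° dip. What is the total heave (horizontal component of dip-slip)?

182 m

heave_A = 274 × cos(71.2°) = 88.30 m
heave_B = 220 × cos(64.7°) = 94.02 m
total = 88.30 + 94.02 = 182 m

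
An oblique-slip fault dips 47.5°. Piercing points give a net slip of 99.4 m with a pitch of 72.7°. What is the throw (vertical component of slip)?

70 m

dip-slip = net slip × sin(rake) = 99.4 m × sin(72.7°) = 94.90 m
throw = dip-slip × sin(dip) = 94.90 × sin(47.5°) = 70 m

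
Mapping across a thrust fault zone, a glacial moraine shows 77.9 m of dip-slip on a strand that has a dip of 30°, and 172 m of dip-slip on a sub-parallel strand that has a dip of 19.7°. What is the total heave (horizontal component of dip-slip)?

229 m

heave_A = 77.9 × cos(30°) = 67.46 m
heave_B = 172 × cos(19.7°) = 161.9 m
total = 67.46 + 161.9 = 229 m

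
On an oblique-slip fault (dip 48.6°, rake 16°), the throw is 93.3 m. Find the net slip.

451 m

dip-slip = throw / sin(dip) = 93.3 / sin(48.6°) = 124.4 m
net slip = dip-slip / sin(rake) = 124.4 / sin(16°) = 451 m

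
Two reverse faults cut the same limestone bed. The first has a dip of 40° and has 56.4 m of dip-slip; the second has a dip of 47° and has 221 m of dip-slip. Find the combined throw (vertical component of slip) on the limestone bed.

198 m

throw_A = 56.4 × sin(40°) = 36.25 m
throw_B = 221 × sin(47°) = 161.6 m
total = 36.25 + 161.6 = 198 m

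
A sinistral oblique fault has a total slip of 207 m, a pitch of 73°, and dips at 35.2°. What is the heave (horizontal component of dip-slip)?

162 m

dip-slip = net slip × sin(rake) = 207 m × sin(73°) = 198 m
heave = dip-slip × cos(dip) = 198 × cos(35.2°) = 162 m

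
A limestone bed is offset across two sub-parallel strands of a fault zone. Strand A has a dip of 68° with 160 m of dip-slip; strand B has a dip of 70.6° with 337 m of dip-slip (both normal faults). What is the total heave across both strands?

172 m

heave_A = 160 × cos(68°) = 59.94 m
heave_B = 337 × cos(70.6°) = 111.9 m
total = 59.94 + 111.9 = 172 m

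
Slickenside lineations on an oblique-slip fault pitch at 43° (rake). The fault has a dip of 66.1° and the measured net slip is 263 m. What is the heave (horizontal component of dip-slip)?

72.7 m

dip-slip = net slip × sin(rake) = 263 m × sin(43°) = 179.4 m
heave = dip-slip × cos(dip) = 179.4 × cos(66.1°) = 72.7 m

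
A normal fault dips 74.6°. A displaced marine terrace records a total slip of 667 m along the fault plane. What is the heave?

heave = dip-slip × cos(dip) = 667 m × cos(74.6°) = 177 m

177 m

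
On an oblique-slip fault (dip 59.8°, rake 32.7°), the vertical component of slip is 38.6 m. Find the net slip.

82.7 m

dip-slip = throw / sin(dip) = 38.6 / sin(59.8°) = 44.66 m
net slip = dip-slip / sin(rake) = 44.66 / sin(32.7°) = 82.7 m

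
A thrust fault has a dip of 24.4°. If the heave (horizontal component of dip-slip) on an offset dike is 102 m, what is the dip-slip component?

dip-slip = heave / cos(dip) = 102 / cos(24.4°) = 112 m

112 m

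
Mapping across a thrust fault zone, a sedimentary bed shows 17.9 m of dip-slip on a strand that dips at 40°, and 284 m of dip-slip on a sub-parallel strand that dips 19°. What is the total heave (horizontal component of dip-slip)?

heave_A = 17.9 × cos(40°) = 13.71 m
heave_B = 284 × cos(19°) = 268.5 m
total = 13.71 + 268.5 = 282 m

282 m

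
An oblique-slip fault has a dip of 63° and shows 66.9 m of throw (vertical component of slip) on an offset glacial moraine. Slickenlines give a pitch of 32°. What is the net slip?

dip-slip = throw / sin(dip) = 66.9 / sin(63°) = 75.08 m
net slip = dip-slip / sin(rake) = 75.08 / sin(32°) = 142 m

142 m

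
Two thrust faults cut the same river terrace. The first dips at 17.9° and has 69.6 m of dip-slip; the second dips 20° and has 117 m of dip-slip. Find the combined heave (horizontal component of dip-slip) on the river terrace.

heave_A = 69.6 × cos(17.9°) = 66.23 m
heave_B = 117 × cos(20°) = 109.9 m
total = 66.23 + 109.9 = 176 m

176 m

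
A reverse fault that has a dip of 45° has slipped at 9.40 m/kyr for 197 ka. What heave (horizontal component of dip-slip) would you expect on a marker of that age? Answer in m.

dip-slip = rate × time = 9.40 m/kyr × 197 ka = 1852 m
heave = dip-slip × cos(dip) = 1852 × cos(45°) = 1310 m

1310 m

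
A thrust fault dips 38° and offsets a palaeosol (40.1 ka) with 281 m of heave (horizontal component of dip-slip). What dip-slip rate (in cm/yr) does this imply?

dip-slip = heave / cos(dip) = 281 m / cos(38°) = 356.6 m
rate = 356.6 m / 40.1 ka = 0.00889 m/yr = 0.889 cm/yr

0.889 cm/yr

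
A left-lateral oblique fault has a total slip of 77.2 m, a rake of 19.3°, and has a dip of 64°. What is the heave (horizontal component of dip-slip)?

11.2 m

dip-slip = net slip × sin(rake) = 77.2 m × sin(19.3°) = 25.52 m
heave = dip-slip × cos(dip) = 25.52 × cos(64°) = 11.2 m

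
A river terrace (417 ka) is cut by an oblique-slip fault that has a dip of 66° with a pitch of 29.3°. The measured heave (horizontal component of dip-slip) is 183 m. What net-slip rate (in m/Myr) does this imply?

dip-slip = heave / cos(dip) = 183 / cos(66°) = 449.9 m
net slip = dip-slip / sin(rake) = 449.9 / sin(29.3°) = 919.4 m
rate = 919.4 m / 417 ka = 0.00220 m/yr = 2200 m/Myr

2200 m/Myr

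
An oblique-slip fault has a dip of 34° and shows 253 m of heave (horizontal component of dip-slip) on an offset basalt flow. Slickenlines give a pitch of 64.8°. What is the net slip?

337 m

dip-slip = heave / cos(dip) = 253 / cos(34°) = 305.2 m
net slip = dip-slip / sin(rake) = 305.2 / sin(64.8°) = 337 m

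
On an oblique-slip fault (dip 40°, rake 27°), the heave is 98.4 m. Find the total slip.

dip-slip = heave / cos(dip) = 98.4 / cos(40°) = 128.5 m
net slip = dip-slip / sin(rake) = 128.5 / sin(27°) = 283 m

283 m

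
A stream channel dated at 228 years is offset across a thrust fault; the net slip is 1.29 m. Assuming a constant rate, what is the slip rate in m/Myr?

5660 m/Myr

rate = 1.29 m / 228 years = 0.00566 m/yr = 5660 m/Myr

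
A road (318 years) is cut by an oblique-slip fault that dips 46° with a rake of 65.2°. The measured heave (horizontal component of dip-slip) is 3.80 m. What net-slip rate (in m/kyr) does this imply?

dip-slip = heave / cos(dip) = 3.80 / cos(46°) = 5.470 m
net slip = dip-slip / sin(rake) = 5.470 / sin(65.2°) = 6.026 m
rate = 6.026 m / 318 years = 0.0189 m/yr = 18.9 m/kyr

18.9 m/kyr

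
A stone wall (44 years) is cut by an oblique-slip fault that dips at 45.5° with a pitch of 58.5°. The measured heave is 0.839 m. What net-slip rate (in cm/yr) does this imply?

3.19 cm/yr

dip-slip = heave / cos(dip) = 0.839 / cos(45.5°) = 1.197 m
net slip = dip-slip / sin(rake) = 1.197 / sin(58.5°) = 1.404 m
rate = 1.404 m / 44 years = 0.0319 m/yr = 3.19 cm/yr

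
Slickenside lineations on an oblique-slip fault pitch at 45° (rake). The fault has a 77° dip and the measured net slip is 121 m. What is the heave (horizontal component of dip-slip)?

dip-slip = net slip × sin(rake) = 121 m × sin(45°) = 85.56 m
heave = dip-slip × cos(dip) = 85.56 × cos(77°) = 19.2 m

19.2 m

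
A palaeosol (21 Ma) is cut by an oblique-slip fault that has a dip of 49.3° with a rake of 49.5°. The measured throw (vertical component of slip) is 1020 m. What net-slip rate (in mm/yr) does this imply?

0.0843 mm/yr

dip-slip = throw / sin(dip) = 1020 / sin(49.3°) = 1345 m
net slip = dip-slip / sin(rake) = 1345 / sin(49.5°) = 1769 m
rate = 1769 m / 21 Ma = 0.0000843 m/yr = 0.0843 mm/yr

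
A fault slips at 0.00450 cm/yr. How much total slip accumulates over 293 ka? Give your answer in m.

13.2 m

slip = rate × time = 0.00450 cm/yr × 293 ka = 13.2 m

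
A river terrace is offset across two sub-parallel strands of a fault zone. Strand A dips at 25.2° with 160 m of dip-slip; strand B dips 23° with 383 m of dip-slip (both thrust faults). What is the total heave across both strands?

497 m

heave_A = 160 × cos(25.2°) = 144.8 m
heave_B = 383 × cos(23°) = 352.6 m
total = 144.8 + 352.6 = 497 m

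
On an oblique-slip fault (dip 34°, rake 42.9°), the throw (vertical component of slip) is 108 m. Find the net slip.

dip-slip = throw / sin(dip) = 108 / sin(34°) = 193.1 m
net slip = dip-slip / sin(rake) = 193.1 / sin(42.9°) = 284 m

284 m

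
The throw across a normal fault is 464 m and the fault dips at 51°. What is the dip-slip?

597 m

dip-slip = throw / sin(dip) = 464 / sin(51°) = 597 m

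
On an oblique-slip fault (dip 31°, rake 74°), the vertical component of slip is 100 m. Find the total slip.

202 m

dip-slip = throw / sin(dip) = 100 / sin(31°) = 194.2 m
net slip = dip-slip / sin(rake) = 194.2 / sin(74°) = 202 m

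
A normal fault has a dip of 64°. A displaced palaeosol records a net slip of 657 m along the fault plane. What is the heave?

heave = dip-slip × cos(dip) = 657 m × cos(64°) = 288 m

288 m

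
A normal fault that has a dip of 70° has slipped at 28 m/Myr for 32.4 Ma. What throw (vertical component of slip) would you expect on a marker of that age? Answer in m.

dip-slip = rate × time = 28 m/Myr × 32.4 Ma = 907.2 m
throw = dip-slip × sin(dip) = 907.2 × sin(70°) = 852 m

852 m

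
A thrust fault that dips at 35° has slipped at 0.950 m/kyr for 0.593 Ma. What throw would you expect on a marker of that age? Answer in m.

323 m

dip-slip = rate × time = 0.950 m/kyr × 0.593 Ma = 563.4 m
throw = dip-slip × sin(dip) = 563.4 × sin(35°) = 323 m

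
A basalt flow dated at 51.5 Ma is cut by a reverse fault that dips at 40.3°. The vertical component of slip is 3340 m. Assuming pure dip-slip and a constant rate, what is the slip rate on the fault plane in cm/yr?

dip-slip = throw / sin(dip) = 3340 m / sin(40.3°) = 5164 m
rate = 5164 m / 51.5 Ma = 0.000100 m/yr = 0.0100 cm/yr

0.0100 cm/yr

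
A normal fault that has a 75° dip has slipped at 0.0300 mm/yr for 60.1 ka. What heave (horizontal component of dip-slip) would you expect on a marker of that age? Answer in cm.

46.7 cm

dip-slip = rate × time = 0.0300 mm/yr × 60.1 ka = 1.803 m
heave = dip-slip × cos(dip) = 1.803 × cos(75°) = 0.467 m = 46.7 cm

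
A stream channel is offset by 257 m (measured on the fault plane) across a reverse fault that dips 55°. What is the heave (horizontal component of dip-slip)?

147 m

heave = dip-slip × cos(dip) = 257 m × cos(55°) = 147 m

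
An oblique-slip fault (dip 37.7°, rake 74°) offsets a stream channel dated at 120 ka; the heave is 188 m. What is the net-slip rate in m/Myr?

2060 m/Myr

dip-slip = heave / cos(dip) = 188 / cos(37.7°) = 237.6 m
net slip = dip-slip / sin(rake) = 237.6 / sin(74°) = 247.2 m
rate = 247.2 m / 120 ka = 0.00206 m/yr = 2060 m/Myr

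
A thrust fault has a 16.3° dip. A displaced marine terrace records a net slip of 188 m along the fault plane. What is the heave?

180 m

heave = dip-slip × cos(dip) = 188 m × cos(16.3°) = 180 m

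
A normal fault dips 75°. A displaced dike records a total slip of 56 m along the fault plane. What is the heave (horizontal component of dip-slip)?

heave = dip-slip × cos(dip) = 56 m × cos(75°) = 14.5 m

14.5 m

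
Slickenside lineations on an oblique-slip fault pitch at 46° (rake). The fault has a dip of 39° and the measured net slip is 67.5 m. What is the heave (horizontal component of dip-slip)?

dip-slip = net slip × sin(rake) = 67.5 m × sin(46°) = 48.56 m
heave = dip-slip × cos(dip) = 48.56 × cos(39°) = 37.7 m

37.7 m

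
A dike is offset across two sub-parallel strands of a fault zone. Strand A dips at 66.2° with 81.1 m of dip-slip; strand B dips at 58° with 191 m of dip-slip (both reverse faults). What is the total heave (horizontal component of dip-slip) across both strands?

heave_A = 81.1 × cos(66.2°) = 32.73 m
heave_B = 191 × cos(58°) = 101.2 m
total = 32.73 + 101.2 = 134 m

134 m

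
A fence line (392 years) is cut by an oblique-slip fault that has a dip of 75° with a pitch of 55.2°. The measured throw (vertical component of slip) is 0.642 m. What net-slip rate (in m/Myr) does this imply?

dip-slip = throw / sin(dip) = 0.642 / sin(75°) = 0.6646 m
net slip = dip-slip / sin(rake) = 0.6646 / sin(55.2°) = 0.8094 m
rate = 0.8094 m / 392 years = 0.00206 m/yr = 2060 m/Myr

2060 m/Myr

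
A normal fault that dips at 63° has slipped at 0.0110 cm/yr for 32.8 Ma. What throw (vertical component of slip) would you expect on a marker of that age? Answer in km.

dip-slip = rate × time = 0.0110 cm/yr × 32.8 Ma = 3608 m
throw = dip-slip × sin(dip) = 3608 × sin(63°) = 3210 m = 3.21 km

3.21 km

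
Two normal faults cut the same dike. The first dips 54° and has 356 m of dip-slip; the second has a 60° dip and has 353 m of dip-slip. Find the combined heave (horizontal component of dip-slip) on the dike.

heave_A = 356 × cos(54°) = 209.3 m
heave_B = 353 × cos(60°) = 176.5 m
total = 209.3 + 176.5 = 386 m

386 m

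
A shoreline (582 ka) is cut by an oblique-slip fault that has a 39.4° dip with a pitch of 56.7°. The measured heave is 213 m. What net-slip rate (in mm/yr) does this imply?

dip-slip = heave / cos(dip) = 213 / cos(39.4°) = 275.6 m
net slip = dip-slip / sin(rake) = 275.6 / sin(56.7°) = 329.8 m
rate = 329.8 m / 582 ka = 0.000567 m/yr = 0.567 mm/yr

0.567 mm/yr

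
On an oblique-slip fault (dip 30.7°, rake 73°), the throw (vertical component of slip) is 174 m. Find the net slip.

356 m

dip-slip = throw / sin(dip) = 174 / sin(30.7°) = 340.8 m
net slip = dip-slip / sin(rake) = 340.8 / sin(73°) = 356 m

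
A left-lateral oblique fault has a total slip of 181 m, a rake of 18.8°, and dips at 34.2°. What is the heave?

48.2 m

dip-slip = net slip × sin(rake) = 181 m × sin(18.8°) = 58.33 m
heave = dip-slip × cos(dip) = 58.33 × cos(34.2°) = 48.2 m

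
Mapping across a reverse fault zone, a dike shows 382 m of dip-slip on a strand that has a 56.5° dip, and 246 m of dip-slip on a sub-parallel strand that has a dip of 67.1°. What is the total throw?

545 m

throw_A = 382 × sin(56.5°) = 318.5 m
throw_B = 246 × sin(67.1°) = 226.6 m
total = 318.5 + 226.6 = 545 m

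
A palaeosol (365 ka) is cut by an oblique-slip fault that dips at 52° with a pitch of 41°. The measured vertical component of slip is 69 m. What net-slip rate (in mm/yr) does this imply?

0.366 mm/yr

dip-slip = throw / sin(dip) = 69 / sin(52°) = 87.56 m
net slip = dip-slip / sin(rake) = 87.56 / sin(41°) = 133.5 m
rate = 133.5 m / 365 ka = 0.000366 m/yr = 0.366 mm/yr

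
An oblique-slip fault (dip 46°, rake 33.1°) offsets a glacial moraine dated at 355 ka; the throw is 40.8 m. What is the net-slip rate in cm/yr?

dip-slip = throw / sin(dip) = 40.8 / sin(46°) = 56.72 m
net slip = dip-slip / sin(rake) = 56.72 / sin(33.1°) = 103.9 m
rate = 103.9 m / 355 ka = 0.000293 m/yr = 0.0293 cm/yr

0.0293 cm/yr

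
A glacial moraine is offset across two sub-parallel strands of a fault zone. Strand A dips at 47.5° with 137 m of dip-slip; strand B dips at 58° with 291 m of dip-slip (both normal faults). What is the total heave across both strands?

247 m

heave_A = 137 × cos(47.5°) = 92.56 m
heave_B = 291 × cos(58°) = 154.2 m
total = 92.56 + 154.2 = 247 m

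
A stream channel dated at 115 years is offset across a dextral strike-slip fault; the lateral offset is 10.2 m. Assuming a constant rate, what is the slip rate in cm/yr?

rate = 10.2 m / 115 years = 0.0887 m/yr = 8.87 cm/yr

8.87 cm/yr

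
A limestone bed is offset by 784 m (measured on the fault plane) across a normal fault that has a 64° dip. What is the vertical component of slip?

705 m

throw = dip-slip × sin(dip) = 784 m × sin(64°) = 705 m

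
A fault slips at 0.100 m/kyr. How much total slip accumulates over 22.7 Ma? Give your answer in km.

slip = rate × time = 0.100 m/kyr × 22.7 Ma = 2270 m = 2.27 km

2.27 km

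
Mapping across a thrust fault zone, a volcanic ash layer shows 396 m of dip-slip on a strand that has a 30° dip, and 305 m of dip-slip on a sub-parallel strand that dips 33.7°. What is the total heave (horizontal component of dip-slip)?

597 m

heave_A = 396 × cos(30°) = 342.9 m
heave_B = 305 × cos(33.7°) = 253.7 m
total = 342.9 + 253.7 = 597 m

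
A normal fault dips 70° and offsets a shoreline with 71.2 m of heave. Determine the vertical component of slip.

196 m

throw = heave × tan(dip) = 71.2 × tan(70°) = 196 m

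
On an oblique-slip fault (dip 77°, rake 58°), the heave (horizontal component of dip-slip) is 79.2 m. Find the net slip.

dip-slip = heave / cos(dip) = 79.2 / cos(77°) = 352.1 m
net slip = dip-slip / sin(rake) = 352.1 / sin(58°) = 415 m

415 m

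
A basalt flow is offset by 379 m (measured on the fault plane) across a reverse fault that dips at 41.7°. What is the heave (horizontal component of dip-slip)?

283 m

heave = dip-slip × cos(dip) = 379 m × cos(41.7°) = 283 m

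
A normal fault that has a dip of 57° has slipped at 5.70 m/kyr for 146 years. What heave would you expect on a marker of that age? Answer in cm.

dip-slip = rate × time = 5.70 m/kyr × 146 years = 0.8322 m
heave = dip-slip × cos(dip) = 0.8322 × cos(57°) = 0.453 m = 45.3 cm

45.3 cm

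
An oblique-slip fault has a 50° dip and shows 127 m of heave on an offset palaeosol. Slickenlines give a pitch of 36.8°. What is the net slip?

330 m

dip-slip = heave / cos(dip) = 127 / cos(50°) = 197.6 m
net slip = dip-slip / sin(rake) = 197.6 / sin(36.8°) = 330 m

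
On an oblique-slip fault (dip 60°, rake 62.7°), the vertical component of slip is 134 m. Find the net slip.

dip-slip = throw / sin(dip) = 134 / sin(60°) = 154.7 m
net slip = dip-slip / sin(rake) = 154.7 / sin(62.7°) = 174 m

174 m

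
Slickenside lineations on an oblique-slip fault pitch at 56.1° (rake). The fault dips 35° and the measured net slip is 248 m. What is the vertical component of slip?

dip-slip = net slip × sin(rake) = 248 m × sin(56.1°) = 205.8 m
throw = dip-slip × sin(dip) = 205.8 × sin(35°) = 118 m

118 m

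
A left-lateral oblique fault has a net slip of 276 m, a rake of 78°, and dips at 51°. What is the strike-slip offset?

strike-slip = net slip × cos(rake) = 276 m × cos(78°) = 57.4 m

57.4 m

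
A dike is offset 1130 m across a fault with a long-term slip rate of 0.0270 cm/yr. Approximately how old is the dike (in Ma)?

4.19 Ma

age = offset / rate = 1130 m / (0.0270 cm/yr) = 4.19e+06 yr = 4.19 Ma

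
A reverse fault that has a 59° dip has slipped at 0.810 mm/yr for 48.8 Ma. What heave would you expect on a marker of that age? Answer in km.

20.4 km

dip-slip = rate × time = 0.810 mm/yr × 48.8 Ma = 39530 m
heave = dip-slip × cos(dip) = 39530 × cos(59°) = 20400 m = 20.4 km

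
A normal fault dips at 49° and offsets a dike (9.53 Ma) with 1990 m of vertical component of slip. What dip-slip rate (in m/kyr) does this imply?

dip-slip = throw / sin(dip) = 1990 m / sin(49°) = 2637 m
rate = 2637 m / 9.53 Ma = 0.000277 m/yr = 0.277 m/kyr

0.277 m/kyr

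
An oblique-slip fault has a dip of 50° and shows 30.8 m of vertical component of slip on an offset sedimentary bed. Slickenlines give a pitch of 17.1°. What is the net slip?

dip-slip = throw / sin(dip) = 30.8 / sin(50°) = 40.21 m
net slip = dip-slip / sin(rake) = 40.21 / sin(17.1°) = 137 m

137 m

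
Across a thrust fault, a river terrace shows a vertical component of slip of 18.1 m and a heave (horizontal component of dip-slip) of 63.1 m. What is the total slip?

net slip = √(throw² + heave²) = √(18.1² + 63.1²) = 65.6 m

65.6 m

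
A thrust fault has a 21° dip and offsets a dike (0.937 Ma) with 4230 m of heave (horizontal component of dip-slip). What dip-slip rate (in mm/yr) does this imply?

4.84 mm/yr

dip-slip = heave / cos(dip) = 4230 m / cos(21°) = 4531 m
rate = 4531 m / 0.937 Ma = 0.00484 m/yr = 4.84 mm/yr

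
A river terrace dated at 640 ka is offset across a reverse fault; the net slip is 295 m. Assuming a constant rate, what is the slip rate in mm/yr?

0.461 mm/yr

rate = 295 m / 640 ka = 0.000461 m/yr = 0.461 mm/yr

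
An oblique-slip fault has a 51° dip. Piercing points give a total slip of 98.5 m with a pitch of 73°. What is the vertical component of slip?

dip-slip = net slip × sin(rake) = 98.5 m × sin(73°) = 94.20 m
throw = dip-slip × sin(dip) = 94.20 × sin(51°) = 73.2 m

73.2 m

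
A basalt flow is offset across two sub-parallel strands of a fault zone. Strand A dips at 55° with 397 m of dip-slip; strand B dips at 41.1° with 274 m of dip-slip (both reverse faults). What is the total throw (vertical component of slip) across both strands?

throw_A = 397 × sin(55°) = 325.2 m
throw_B = 274 × sin(41.1°) = 180.1 m
total = 325.2 + 180.1 = 505 m

505 m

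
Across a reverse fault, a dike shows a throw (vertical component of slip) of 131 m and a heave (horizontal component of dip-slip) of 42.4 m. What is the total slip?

net slip = √(throw² + heave²) = √(131² + 42.4²) = 138 m

138 m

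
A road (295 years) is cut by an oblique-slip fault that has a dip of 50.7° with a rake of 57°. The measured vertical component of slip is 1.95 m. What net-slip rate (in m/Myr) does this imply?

10200 m/Myr

dip-slip = throw / sin(dip) = 1.95 / sin(50.7°) = 2.520 m
net slip = dip-slip / sin(rake) = 2.520 / sin(57°) = 3.005 m
rate = 3.005 m / 295 years = 0.0102 m/yr = 10200 m/Myr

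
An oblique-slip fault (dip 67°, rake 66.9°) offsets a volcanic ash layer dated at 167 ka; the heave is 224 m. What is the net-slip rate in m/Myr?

3730 m/Myr

dip-slip = heave / cos(dip) = 224 / cos(67°) = 573.3 m
net slip = dip-slip / sin(rake) = 573.3 / sin(66.9°) = 623.3 m
rate = 623.3 m / 167 ka = 0.00373 m/yr = 3730 m/Myr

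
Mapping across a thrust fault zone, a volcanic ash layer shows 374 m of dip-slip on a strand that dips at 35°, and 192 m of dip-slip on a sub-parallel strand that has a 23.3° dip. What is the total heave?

483 m

heave_A = 374 × cos(35°) = 306.4 m
heave_B = 192 × cos(23.3°) = 176.3 m
total = 306.4 + 176.3 = 483 m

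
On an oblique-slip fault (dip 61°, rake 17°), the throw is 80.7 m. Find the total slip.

316 m

dip-slip = throw / sin(dip) = 80.7 / sin(61°) = 92.27 m
net slip = dip-slip / sin(rake) = 92.27 / sin(17°) = 316 m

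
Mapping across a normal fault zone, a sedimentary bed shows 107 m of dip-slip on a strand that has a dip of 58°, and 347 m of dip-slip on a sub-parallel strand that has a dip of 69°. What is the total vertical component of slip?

415 m

throw_A = 107 × sin(58°) = 90.74 m
throw_B = 347 × sin(69°) = 324 m
total = 90.74 + 324 = 415 m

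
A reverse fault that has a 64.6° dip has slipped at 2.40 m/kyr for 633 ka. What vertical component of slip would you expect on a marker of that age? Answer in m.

1370 m

dip-slip = rate × time = 2.40 m/kyr × 633 ka = 1519 m
throw = dip-slip × sin(dip) = 1519 × sin(64.6°) = 1370 m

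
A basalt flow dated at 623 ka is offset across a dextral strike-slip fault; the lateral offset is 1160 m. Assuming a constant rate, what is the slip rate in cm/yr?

0.186 cm/yr

rate = 1160 m / 623 ka = 0.00186 m/yr = 0.186 cm/yr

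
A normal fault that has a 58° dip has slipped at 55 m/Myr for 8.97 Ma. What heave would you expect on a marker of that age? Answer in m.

261 m

dip-slip = rate × time = 55 m/Myr × 8.97 Ma = 493.4 m
heave = dip-slip × cos(dip) = 493.4 × cos(58°) = 261 m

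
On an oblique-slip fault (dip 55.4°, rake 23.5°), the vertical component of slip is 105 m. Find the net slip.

320 m

dip-slip = throw / sin(dip) = 105 / sin(55.4°) = 127.6 m
net slip = dip-slip / sin(rake) = 127.6 / sin(23.5°) = 320 m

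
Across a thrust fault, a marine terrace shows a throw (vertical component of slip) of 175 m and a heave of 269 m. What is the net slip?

net slip = √(throw² + heave²) = √(175² + 269²) = 321 m

321 m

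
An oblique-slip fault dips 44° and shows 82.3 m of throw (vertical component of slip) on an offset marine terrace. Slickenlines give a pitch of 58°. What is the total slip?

140 m

dip-slip = throw / sin(dip) = 82.3 / sin(44°) = 118.5 m
net slip = dip-slip / sin(rake) = 118.5 / sin(58°) = 140 m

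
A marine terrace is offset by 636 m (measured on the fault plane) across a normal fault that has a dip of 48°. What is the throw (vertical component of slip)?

throw = dip-slip × sin(dip) = 636 m × sin(48°) = 473 m

473 m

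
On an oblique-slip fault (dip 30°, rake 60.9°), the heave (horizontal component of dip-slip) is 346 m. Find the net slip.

457 m

dip-slip = heave / cos(dip) = 346 / cos(30°) = 399.5 m
net slip = dip-slip / sin(rake) = 399.5 / sin(60.9°) = 457 m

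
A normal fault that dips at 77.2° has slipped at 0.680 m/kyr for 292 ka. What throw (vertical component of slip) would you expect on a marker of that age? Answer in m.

dip-slip = rate × time = 0.680 m/kyr × 292 ka = 198.6 m
throw = dip-slip × sin(dip) = 198.6 × sin(77.2°) = 194 m

194 m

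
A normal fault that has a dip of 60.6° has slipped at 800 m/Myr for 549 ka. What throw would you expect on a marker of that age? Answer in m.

dip-slip = rate × time = 800 m/Myr × 549 ka = 439.2 m
throw = dip-slip × sin(dip) = 439.2 × sin(60.6°) = 383 m

383 m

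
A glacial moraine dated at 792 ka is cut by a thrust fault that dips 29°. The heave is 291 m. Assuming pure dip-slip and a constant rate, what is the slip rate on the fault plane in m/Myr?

dip-slip = heave / cos(dip) = 291 m / cos(29°) = 332.7 m
rate = 332.7 m / 792 ka = 0.000420 m/yr = 420 m/Myr

420 m/Myr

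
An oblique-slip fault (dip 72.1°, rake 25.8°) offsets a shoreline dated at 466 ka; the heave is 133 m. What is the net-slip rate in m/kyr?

dip-slip = heave / cos(dip) = 133 / cos(72.1°) = 432.7 m
net slip = dip-slip / sin(rake) = 432.7 / sin(25.8°) = 994.2 m
rate = 994.2 m / 466 ka = 0.00213 m/yr = 2.13 m/kyr

2.13 m/kyr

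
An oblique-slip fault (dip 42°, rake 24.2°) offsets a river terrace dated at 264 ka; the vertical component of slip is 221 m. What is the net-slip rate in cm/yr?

dip-slip = throw / sin(dip) = 221 / sin(42°) = 330.3 m
net slip = dip-slip / sin(rake) = 330.3 / sin(24.2°) = 805.7 m
rate = 805.7 m / 264 ka = 0.00305 m/yr = 0.305 cm/yr

0.305 cm/yr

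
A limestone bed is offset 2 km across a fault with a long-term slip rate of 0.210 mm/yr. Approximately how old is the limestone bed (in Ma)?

9.52 Ma

age = offset / rate = 2 km / (0.210 mm/yr) = 9.52e+06 yr = 9.52 Ma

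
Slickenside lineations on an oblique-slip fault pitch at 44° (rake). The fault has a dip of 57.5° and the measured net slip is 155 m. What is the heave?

dip-slip = net slip × sin(rake) = 155 m × sin(44°) = 107.7 m
heave = dip-slip × cos(dip) = 107.7 × cos(57.5°) = 57.9 m

57.9 m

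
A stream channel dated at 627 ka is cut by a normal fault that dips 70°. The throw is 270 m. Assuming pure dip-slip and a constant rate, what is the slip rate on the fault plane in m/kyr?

0.458 m/kyr

dip-slip = throw / sin(dip) = 270 m / sin(70°) = 287.3 m
rate = 287.3 m / 627 ka = 0.000458 m/yr = 0.458 m/kyr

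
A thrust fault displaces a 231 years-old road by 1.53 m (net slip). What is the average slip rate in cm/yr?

rate = 1.53 m / 231 years = 0.00662 m/yr = 0.662 cm/yr

0.662 cm/yr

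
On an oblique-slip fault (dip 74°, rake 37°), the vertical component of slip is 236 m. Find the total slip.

dip-slip = throw / sin(dip) = 236 / sin(74°) = 245.5 m
net slip = dip-slip / sin(rake) = 245.5 / sin(37°) = 408 m

408 m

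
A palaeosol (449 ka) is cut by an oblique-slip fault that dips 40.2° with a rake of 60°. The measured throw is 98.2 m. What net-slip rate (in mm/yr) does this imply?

dip-slip = throw / sin(dip) = 98.2 / sin(40.2°) = 152.1 m
net slip = dip-slip / sin(rake) = 152.1 / sin(60°) = 175.7 m
rate = 175.7 m / 449 ka = 0.000391 m/yr = 0.391 mm/yr

0.391 mm/yr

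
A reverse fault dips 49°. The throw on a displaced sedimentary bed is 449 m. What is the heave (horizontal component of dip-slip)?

390 m

heave = throw / tan(dip) = 449 / tan(49°) = 390 m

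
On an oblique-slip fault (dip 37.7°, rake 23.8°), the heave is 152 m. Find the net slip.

dip-slip = heave / cos(dip) = 152 / cos(37.7°) = 192.1 m
net slip = dip-slip / sin(rake) = 192.1 / sin(23.8°) = 476 m

476 m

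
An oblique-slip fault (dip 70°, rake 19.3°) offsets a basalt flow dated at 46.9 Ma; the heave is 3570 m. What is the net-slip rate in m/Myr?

673 m/Myr

dip-slip = heave / cos(dip) = 3570 / cos(70°) = 10440 m
net slip = dip-slip / sin(rake) = 10440 / sin(19.3°) = 31580 m
rate = 31580 m / 46.9 Ma = 0.000673 m/yr = 673 m/Myr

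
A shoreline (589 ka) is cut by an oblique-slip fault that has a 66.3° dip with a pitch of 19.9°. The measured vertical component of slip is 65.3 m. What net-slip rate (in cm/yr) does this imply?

0.0356 cm/yr

dip-slip = throw / sin(dip) = 65.3 / sin(66.3°) = 71.31 m
net slip = dip-slip / sin(rake) = 71.31 / sin(19.9°) = 209.5 m
rate = 209.5 m / 589 ka = 0.000356 m/yr = 0.0356 cm/yr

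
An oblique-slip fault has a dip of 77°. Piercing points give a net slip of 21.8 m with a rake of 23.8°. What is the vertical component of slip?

8.57 m

dip-slip = net slip × sin(rake) = 21.8 m × sin(23.8°) = 8.797 m
throw = dip-slip × sin(dip) = 8.797 × sin(77°) = 8.57 m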